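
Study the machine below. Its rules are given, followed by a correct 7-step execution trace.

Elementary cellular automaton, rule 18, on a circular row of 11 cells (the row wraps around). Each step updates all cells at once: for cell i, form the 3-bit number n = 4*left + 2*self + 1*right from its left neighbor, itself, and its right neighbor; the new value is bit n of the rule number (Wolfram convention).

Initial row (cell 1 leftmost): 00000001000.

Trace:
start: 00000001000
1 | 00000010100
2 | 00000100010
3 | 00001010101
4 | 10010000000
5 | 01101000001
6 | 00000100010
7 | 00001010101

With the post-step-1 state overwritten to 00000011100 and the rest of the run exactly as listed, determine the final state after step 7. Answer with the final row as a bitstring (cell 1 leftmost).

state after step 1 := 00000011100
2 | 00000100010
3 | 00001010101
4 | 10010000000
5 | 01101000001
6 | 00000100010
7 | 00001010101

00001010101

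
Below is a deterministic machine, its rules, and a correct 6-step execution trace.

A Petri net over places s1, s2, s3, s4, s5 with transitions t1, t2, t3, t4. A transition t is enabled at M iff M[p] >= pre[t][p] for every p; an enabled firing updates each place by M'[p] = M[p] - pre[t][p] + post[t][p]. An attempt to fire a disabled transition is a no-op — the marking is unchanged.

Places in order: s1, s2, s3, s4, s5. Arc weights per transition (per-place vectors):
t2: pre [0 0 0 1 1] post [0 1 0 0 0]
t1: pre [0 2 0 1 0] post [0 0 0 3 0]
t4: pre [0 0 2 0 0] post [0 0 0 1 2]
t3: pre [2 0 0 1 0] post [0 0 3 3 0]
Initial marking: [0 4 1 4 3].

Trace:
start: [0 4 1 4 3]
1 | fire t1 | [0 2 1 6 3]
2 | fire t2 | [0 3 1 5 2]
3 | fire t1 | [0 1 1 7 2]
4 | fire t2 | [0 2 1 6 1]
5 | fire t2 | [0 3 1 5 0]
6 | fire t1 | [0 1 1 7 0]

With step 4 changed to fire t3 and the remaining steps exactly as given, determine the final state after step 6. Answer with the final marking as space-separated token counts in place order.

0 0 1 8 1

(re-executing from step 4 with the substitution; state before step 4: [0 1 1 7 2])
4 | fire t3 | [0 1 1 7 2]
5 | fire t2 | [0 2 1 6 1]
6 | fire t1 | [0 0 1 8 1]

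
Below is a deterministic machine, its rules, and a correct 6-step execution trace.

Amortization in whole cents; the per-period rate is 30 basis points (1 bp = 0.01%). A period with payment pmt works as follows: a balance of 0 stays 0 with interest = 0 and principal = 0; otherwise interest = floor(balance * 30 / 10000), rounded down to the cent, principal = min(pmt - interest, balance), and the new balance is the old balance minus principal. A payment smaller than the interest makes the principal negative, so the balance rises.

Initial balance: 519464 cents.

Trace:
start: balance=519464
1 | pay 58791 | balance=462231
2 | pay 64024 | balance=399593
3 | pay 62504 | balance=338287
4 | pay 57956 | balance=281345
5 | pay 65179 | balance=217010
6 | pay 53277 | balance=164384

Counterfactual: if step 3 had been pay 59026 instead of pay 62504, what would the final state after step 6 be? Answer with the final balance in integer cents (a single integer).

167893

(re-executing from step 3 with the substitution; state before step 3: balance=399593)
3 | pay 59026 | balance=341765
4 | pay 57956 | balance=284834
5 | pay 65179 | balance=220509
6 | pay 53277 | balance=167893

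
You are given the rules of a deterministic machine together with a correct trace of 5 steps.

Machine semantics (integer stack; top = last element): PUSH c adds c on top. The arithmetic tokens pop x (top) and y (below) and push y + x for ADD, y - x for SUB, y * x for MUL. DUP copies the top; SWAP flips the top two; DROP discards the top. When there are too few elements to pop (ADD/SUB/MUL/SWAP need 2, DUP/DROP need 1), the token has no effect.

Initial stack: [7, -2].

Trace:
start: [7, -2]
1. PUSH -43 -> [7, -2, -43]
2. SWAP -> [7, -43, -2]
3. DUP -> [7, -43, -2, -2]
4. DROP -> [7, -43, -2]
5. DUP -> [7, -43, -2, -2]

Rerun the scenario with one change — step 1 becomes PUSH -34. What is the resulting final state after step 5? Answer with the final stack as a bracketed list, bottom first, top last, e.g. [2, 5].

(re-executing from step 1 with the substitution; state before step 1: [7, -2])
1. PUSH -34 -> [7, -2, -34]
2. SWAP -> [7, -34, -2]
3. DUP -> [7, -34, -2, -2]
4. DROP -> [7, -34, -2]
5. DUP -> [7, -34, -2, -2]

[7, -34, -2, -2]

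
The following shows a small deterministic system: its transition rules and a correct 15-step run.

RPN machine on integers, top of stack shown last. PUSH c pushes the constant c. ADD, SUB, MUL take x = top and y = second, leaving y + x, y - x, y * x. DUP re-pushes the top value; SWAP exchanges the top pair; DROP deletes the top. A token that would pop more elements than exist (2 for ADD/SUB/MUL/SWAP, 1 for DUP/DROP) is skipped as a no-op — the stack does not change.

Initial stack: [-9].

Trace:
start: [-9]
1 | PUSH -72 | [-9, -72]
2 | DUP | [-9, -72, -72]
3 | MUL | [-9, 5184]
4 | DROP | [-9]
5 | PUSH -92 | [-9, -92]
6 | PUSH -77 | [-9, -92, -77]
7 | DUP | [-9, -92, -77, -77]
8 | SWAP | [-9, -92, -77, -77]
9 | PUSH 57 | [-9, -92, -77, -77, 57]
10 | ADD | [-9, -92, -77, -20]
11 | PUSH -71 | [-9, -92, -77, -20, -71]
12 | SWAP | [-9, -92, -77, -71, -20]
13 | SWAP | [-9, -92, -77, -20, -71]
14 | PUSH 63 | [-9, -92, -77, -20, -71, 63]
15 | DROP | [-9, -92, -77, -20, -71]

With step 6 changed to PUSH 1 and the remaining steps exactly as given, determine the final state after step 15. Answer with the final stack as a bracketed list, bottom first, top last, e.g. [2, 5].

[-9, -92, 1, 58, -71]

(re-executing from step 6 with the substitution; state before step 6: [-9, -92])
6 | PUSH 1 | [-9, -92, 1]
7 | DUP | [-9, -92, 1, 1]
8 | SWAP | [-9, -92, 1, 1]
9 | PUSH 57 | [-9, -92, 1, 1, 57]
10 | ADD | [-9, -92, 1, 58]
11 | PUSH -71 | [-9, -92, 1, 58, -71]
12 | SWAP | [-9, -92, 1, -71, 58]
13 | SWAP | [-9, -92, 1, 58, -71]
14 | PUSH 63 | [-9, -92, 1, 58, -71, 63]
15 | DROP | [-9, -92, 1, 58, -71]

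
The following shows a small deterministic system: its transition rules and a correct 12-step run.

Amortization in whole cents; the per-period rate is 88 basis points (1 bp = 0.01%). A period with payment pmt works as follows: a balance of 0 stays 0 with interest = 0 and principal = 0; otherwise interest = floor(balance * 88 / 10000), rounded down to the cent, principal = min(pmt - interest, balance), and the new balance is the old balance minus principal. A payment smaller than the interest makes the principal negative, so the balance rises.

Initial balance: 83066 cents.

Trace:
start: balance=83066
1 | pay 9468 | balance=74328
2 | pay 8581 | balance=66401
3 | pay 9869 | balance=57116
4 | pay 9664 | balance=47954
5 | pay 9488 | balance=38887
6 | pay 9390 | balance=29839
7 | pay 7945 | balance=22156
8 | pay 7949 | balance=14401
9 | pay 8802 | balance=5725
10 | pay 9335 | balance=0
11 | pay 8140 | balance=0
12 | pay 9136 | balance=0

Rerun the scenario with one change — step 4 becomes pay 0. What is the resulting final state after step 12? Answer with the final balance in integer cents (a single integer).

0

(re-executing from step 4 with the substitution; state before step 4: balance=57116)
4 | pay 0 | balance=57618
5 | pay 9488 | balance=48637
6 | pay 9390 | balance=39675
7 | pay 7945 | balance=32079
8 | pay 7949 | balance=24412
9 | pay 8802 | balance=15824
10 | pay 9335 | balance=6628
11 | pay 8140 | balance=0
12 | pay 9136 | balance=0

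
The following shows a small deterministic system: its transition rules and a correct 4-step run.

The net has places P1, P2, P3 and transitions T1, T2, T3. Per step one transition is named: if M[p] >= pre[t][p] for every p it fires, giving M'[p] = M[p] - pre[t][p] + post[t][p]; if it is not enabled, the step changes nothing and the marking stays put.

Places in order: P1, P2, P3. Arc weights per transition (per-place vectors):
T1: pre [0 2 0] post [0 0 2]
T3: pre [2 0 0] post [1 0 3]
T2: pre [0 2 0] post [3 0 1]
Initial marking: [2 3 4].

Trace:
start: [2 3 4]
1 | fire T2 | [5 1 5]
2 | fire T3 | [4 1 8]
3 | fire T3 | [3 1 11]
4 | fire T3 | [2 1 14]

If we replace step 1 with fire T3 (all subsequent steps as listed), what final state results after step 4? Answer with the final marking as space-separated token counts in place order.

1 3 7

(re-executing from step 1 with the substitution; state before step 1: [2 3 4])
1 | fire T3 | [1 3 7]
2 | fire T3 | [1 3 7]
3 | fire T3 | [1 3 7]
4 | fire T3 | [1 3 7]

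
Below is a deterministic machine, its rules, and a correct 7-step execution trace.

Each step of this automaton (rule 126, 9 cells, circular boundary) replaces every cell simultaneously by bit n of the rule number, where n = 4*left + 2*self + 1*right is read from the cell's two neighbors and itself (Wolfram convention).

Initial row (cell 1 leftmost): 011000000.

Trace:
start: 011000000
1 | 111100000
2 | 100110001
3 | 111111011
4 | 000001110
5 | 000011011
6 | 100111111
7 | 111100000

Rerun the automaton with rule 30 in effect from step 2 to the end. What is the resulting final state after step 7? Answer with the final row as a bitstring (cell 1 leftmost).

001111110

(re-executing steps 2..7 under rule 30; state before step 2: 111100000)
2 | 100010001
3 | 010111011
4 | 010100010
5 | 110110111
6 | 000100100
7 | 001111110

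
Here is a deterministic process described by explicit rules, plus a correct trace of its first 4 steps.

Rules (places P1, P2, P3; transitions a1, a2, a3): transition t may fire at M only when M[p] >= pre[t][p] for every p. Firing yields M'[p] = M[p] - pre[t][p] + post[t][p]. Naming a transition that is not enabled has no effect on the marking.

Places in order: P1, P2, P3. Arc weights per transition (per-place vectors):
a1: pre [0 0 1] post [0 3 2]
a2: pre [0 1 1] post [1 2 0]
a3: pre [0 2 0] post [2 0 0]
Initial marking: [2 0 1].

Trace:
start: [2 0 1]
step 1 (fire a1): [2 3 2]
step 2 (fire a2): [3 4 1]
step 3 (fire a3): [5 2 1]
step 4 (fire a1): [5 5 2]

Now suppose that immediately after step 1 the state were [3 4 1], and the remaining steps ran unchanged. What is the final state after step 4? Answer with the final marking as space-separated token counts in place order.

6 3 0

state after step 1 := [3 4 1]
step 2 (fire a2): [4 5 0]
step 3 (fire a3): [6 3 0]
step 4 (fire a1): [6 3 0]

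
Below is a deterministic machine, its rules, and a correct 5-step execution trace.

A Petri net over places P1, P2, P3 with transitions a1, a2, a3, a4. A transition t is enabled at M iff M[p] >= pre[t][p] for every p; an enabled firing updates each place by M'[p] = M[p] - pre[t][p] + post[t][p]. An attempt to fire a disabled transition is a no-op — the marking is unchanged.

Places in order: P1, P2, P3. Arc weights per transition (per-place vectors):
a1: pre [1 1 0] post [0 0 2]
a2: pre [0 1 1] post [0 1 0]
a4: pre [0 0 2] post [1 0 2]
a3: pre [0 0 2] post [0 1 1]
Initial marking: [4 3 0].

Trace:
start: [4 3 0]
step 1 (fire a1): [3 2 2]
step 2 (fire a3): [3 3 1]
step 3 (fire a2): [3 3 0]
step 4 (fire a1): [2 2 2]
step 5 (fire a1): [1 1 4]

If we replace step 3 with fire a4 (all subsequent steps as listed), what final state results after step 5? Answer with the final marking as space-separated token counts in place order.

1 1 5

(re-executing from step 3 with the substitution; state before step 3: [3 3 1])
step 3 (fire a4): [3 3 1]
step 4 (fire a1): [2 2 3]
step 5 (fire a1): [1 1 5]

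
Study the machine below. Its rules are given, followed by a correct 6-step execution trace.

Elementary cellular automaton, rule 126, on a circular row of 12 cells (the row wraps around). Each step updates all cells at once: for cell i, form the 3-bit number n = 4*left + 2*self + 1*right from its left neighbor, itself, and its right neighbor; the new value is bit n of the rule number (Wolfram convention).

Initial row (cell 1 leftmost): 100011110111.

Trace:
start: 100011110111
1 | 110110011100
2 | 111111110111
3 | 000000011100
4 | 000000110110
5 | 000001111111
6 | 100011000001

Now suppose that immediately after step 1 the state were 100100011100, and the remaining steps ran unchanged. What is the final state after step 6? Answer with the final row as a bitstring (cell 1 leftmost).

111001111001

state after step 1 := 100100011100
2 | 111110110111
3 | 000011111100
4 | 000110000110
5 | 001111001111
6 | 111001111001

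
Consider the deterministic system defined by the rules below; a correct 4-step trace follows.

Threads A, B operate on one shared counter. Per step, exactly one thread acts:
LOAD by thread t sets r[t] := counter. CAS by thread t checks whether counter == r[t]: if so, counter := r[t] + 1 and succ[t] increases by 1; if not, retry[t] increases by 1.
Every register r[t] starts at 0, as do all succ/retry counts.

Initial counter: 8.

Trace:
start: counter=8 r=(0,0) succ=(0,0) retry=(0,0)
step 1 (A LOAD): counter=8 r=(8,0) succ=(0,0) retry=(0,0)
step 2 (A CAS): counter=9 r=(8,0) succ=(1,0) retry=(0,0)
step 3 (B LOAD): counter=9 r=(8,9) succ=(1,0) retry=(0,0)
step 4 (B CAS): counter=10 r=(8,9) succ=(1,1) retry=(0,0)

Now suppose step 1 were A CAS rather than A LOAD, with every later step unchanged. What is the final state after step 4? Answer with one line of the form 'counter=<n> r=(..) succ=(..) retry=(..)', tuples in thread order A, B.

(re-executing from step 1 with the substitution; state before step 1: counter=8 r=(0,0) succ=(0,0) retry=(0,0))
step 1 (A CAS): counter=8 r=(0,0) succ=(0,0) retry=(1,0)
step 2 (A CAS): counter=8 r=(0,0) succ=(0,0) retry=(2,0)
step 3 (B LOAD): counter=8 r=(0,8) succ=(0,0) retry=(2,0)
step 4 (B CAS): counter=9 r=(0,8) succ=(0,1) retry=(2,0)

counter=9 r=(0,8) succ=(0,1) retry=(2,0)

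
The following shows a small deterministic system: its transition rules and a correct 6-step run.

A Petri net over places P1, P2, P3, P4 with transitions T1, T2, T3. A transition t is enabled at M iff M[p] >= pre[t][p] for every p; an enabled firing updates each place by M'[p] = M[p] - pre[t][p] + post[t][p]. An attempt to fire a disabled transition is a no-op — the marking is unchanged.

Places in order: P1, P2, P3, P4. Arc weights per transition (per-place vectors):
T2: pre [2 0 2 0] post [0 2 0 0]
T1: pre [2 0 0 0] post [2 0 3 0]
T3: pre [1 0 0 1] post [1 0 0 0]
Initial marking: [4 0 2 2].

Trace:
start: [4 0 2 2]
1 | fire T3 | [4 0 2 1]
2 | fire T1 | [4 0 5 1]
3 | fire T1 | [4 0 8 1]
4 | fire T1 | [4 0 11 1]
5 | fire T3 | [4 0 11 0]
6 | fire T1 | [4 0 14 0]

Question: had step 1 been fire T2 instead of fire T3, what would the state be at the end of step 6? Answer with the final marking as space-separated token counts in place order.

(re-executing from step 1 with the substitution; state before step 1: [4 0 2 2])
1 | fire T2 | [2 2 0 2]
2 | fire T1 | [2 2 3 2]
3 | fire T1 | [2 2 6 2]
4 | fire T1 | [2 2 9 2]
5 | fire T3 | [2 2 9 1]
6 | fire T1 | [2 2 12 1]

2 2 12 1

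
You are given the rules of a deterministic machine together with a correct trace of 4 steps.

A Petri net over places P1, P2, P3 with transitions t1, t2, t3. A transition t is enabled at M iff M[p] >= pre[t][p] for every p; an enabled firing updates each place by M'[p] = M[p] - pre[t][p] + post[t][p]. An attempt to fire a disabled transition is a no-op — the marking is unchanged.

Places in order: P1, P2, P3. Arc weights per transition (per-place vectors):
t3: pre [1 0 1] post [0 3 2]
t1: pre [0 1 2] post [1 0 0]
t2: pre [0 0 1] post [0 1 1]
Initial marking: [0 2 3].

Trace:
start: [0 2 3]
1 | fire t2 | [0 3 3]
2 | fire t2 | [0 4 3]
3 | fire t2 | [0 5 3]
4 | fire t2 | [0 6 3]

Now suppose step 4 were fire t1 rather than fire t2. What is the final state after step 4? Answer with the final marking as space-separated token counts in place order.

(re-executing from step 4 with the substitution; state before step 4: [0 5 3])
4 | fire t1 | [1 4 1]

1 4 1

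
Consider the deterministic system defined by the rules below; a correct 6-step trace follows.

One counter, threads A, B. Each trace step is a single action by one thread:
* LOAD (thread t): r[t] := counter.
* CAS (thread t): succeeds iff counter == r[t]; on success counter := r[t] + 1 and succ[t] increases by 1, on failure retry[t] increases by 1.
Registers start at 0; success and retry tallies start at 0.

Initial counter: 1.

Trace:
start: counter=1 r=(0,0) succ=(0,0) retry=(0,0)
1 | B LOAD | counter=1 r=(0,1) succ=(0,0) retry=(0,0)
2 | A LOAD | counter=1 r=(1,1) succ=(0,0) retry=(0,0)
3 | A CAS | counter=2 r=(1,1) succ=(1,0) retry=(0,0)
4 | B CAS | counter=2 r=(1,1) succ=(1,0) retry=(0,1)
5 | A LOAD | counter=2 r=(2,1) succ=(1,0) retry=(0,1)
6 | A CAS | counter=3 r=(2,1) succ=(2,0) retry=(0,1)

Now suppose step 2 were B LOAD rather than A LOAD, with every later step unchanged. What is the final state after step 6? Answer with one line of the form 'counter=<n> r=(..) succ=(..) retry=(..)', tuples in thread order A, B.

counter=3 r=(2,1) succ=(1,1) retry=(1,0)

(re-executing from step 2 with the substitution; state before step 2: counter=1 r=(0,1) succ=(0,0) retry=(0,0))
2 | B LOAD | counter=1 r=(0,1) succ=(0,0) retry=(0,0)
3 | A CAS | counter=1 r=(0,1) succ=(0,0) retry=(1,0)
4 | B CAS | counter=2 r=(0,1) succ=(0,1) retry=(1,0)
5 | A LOAD | counter=2 r=(2,1) succ=(0,1) retry=(1,0)
6 | A CAS | counter=3 r=(2,1) succ=(1,1) retry=(1,0)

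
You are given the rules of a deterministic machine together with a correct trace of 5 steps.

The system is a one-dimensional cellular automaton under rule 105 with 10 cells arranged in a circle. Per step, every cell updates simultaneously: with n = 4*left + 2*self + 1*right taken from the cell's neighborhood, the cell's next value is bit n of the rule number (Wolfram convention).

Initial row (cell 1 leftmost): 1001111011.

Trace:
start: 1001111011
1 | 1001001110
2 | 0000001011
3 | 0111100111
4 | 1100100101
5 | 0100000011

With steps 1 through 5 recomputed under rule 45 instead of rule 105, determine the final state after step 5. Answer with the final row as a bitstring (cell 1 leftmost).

1000111110

(re-executing steps 1..5 under rule 45; state before step 1: 1001111011)
1 | 0001000110
2 | 1101010100
3 | 1011111100
4 | 1110000000
5 | 1000111110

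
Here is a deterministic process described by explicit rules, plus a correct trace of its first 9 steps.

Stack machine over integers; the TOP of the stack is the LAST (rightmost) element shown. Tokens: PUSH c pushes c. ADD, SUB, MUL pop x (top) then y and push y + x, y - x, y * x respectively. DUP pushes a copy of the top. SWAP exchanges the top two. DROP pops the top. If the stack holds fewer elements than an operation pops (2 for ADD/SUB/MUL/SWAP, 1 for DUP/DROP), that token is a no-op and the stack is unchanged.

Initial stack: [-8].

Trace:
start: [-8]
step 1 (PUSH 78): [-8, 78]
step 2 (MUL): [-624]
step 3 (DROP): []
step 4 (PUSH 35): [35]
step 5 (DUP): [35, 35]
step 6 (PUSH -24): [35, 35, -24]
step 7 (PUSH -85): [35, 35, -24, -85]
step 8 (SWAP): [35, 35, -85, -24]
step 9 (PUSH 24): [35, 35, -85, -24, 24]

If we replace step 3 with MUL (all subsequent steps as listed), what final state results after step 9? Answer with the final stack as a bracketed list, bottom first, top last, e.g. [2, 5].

(re-executing from step 3 with the substitution; state before step 3: [-624])
step 3 (MUL): [-624]
step 4 (PUSH 35): [-624, 35]
step 5 (DUP): [-624, 35, 35]
step 6 (PUSH -24): [-624, 35, 35, -24]
step 7 (PUSH -85): [-624, 35, 35, -24, -85]
step 8 (SWAP): [-624, 35, 35, -85, -24]
step 9 (PUSH 24): [-624, 35, 35, -85, -24, 24]

[-624, 35, 35, -85, -24, 24]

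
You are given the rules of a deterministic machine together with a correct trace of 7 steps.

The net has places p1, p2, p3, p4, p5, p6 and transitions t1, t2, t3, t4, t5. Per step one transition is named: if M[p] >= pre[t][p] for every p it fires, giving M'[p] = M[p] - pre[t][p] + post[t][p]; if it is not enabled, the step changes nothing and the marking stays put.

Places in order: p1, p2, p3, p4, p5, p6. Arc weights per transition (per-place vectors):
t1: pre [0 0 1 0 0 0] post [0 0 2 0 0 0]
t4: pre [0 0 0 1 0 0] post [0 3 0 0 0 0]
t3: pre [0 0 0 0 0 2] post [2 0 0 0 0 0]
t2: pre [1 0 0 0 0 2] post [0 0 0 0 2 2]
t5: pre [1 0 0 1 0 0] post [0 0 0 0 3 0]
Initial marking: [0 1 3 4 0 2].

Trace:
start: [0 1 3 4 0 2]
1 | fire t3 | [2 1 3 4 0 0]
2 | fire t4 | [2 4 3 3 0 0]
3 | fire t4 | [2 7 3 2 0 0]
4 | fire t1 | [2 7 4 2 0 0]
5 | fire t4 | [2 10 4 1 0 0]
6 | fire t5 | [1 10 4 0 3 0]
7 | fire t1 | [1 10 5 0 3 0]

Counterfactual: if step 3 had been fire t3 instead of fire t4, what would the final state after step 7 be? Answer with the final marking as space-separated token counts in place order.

(re-executing from step 3 with the substitution; state before step 3: [2 4 3 3 0 0])
3 | fire t3 | [2 4 3 3 0 0]
4 | fire t1 | [2 4 4 3 0 0]
5 | fire t4 | [2 7 4 2 0 0]
6 | fire t5 | [1 7 4 1 3 0]
7 | fire t1 | [1 7 5 1 3 0]

1 7 5 1 3 0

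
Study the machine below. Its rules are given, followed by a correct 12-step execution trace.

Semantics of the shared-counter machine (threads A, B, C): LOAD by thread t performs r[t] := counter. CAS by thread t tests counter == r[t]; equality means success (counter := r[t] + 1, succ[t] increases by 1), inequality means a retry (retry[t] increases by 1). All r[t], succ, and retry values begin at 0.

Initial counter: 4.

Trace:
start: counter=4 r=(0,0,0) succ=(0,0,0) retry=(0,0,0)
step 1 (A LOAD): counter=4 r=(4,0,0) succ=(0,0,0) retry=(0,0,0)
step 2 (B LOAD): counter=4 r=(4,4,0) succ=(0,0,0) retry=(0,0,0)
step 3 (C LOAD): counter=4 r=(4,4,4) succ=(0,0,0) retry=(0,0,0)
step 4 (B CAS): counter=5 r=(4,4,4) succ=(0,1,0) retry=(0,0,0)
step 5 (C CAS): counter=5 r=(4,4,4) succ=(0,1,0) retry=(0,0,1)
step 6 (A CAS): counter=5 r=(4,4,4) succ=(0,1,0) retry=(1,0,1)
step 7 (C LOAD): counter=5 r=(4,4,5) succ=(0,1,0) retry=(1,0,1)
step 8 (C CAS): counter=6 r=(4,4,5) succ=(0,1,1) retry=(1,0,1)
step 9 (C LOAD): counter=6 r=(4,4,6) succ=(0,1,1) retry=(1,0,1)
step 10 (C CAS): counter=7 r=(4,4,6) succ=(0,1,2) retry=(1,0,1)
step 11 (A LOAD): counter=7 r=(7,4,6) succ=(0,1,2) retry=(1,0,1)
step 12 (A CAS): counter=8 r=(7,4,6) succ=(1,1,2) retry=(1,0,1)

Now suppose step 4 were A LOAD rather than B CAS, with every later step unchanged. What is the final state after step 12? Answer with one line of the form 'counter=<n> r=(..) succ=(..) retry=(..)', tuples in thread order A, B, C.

counter=8 r=(7,4,6) succ=(1,0,3) retry=(1,0,0)

(re-executing from step 4 with the substitution; state before step 4: counter=4 r=(4,4,4) succ=(0,0,0) retry=(0,0,0))
step 4 (A LOAD): counter=4 r=(4,4,4) succ=(0,0,0) retry=(0,0,0)
step 5 (C CAS): counter=5 r=(4,4,4) succ=(0,0,1) retry=(0,0,0)
step 6 (A CAS): counter=5 r=(4,4,4) succ=(0,0,1) retry=(1,0,0)
step 7 (C LOAD): counter=5 r=(4,4,5) succ=(0,0,1) retry=(1,0,0)
step 8 (C CAS): counter=6 r=(4,4,5) succ=(0,0,2) retry=(1,0,0)
step 9 (C LOAD): counter=6 r=(4,4,6) succ=(0,0,2) retry=(1,0,0)
step 10 (C CAS): counter=7 r=(4,4,6) succ=(0,0,3) retry=(1,0,0)
step 11 (A LOAD): counter=7 r=(7,4,6) succ=(0,0,3) retry=(1,0,0)
step 12 (A CAS): counter=8 r=(7,4,6) succ=(1,0,3) retry=(1,0,0)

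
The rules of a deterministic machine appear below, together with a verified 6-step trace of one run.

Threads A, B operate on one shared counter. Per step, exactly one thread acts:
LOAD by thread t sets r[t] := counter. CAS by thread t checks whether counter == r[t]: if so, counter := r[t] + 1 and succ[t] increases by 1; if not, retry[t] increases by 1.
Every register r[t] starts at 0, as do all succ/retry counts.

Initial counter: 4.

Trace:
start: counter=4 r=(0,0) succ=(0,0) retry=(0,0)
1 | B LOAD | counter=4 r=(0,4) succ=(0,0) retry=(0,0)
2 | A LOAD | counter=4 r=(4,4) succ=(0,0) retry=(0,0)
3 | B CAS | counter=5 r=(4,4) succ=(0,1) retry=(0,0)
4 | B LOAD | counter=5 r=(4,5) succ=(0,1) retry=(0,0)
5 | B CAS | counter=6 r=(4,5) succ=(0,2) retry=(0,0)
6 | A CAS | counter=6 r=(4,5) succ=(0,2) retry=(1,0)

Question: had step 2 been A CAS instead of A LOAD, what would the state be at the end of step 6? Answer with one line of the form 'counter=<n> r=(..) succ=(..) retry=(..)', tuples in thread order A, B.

counter=6 r=(0,5) succ=(0,2) retry=(2,0)

(re-executing from step 2 with the substitution; state before step 2: counter=4 r=(0,4) succ=(0,0) retry=(0,0))
2 | A CAS | counter=4 r=(0,4) succ=(0,0) retry=(1,0)
3 | B CAS | counter=5 r=(0,4) succ=(0,1) retry=(1,0)
4 | B LOAD | counter=5 r=(0,5) succ=(0,1) retry=(1,0)
5 | B CAS | counter=6 r=(0,5) succ=(0,2) retry=(1,0)
6 | A CAS | counter=6 r=(0,5) succ=(0,2) retry=(2,0)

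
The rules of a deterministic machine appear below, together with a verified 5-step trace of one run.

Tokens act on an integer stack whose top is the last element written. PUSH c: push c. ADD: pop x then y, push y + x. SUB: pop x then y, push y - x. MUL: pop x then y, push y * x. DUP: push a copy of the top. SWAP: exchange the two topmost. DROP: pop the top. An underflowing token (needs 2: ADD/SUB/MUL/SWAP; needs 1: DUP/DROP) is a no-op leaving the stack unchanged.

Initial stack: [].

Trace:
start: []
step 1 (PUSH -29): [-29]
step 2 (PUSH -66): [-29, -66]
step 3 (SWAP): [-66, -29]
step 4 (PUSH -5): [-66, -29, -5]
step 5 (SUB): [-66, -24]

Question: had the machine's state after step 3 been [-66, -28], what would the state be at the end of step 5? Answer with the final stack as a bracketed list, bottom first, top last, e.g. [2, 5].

[-66, -23]

state after step 3 := [-66, -28]
step 4 (PUSH -5): [-66, -28, -5]
step 5 (SUB): [-66, -23]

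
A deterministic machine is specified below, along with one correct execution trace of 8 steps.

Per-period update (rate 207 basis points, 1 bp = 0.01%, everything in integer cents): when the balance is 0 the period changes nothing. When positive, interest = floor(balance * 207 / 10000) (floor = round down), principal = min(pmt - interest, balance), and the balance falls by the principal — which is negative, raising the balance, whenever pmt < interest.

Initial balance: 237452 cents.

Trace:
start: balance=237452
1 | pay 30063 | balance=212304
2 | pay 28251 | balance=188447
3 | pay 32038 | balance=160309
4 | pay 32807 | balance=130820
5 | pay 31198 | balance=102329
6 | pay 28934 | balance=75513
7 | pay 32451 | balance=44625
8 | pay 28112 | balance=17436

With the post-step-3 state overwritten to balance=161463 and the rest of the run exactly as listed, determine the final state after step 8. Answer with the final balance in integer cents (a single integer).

state after step 3 := balance=161463
4 | pay 32807 | balance=131998
5 | pay 31198 | balance=103532
6 | pay 28934 | balance=76741
7 | pay 32451 | balance=45878
8 | pay 28112 | balance=18715

18715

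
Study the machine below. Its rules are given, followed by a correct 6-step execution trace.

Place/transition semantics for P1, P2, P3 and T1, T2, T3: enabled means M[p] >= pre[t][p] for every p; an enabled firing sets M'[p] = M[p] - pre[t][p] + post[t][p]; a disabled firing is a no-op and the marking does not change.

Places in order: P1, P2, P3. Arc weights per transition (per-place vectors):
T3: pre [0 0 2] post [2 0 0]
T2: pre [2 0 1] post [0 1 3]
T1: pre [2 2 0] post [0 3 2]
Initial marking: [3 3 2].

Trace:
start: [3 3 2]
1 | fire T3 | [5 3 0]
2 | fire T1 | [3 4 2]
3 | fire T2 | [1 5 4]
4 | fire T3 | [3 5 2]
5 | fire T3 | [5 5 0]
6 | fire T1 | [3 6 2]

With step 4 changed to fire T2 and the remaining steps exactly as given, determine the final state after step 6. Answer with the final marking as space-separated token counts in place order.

1 6 4

(re-executing from step 4 with the substitution; state before step 4: [1 5 4])
4 | fire T2 | [1 5 4]
5 | fire T3 | [3 5 2]
6 | fire T1 | [1 6 4]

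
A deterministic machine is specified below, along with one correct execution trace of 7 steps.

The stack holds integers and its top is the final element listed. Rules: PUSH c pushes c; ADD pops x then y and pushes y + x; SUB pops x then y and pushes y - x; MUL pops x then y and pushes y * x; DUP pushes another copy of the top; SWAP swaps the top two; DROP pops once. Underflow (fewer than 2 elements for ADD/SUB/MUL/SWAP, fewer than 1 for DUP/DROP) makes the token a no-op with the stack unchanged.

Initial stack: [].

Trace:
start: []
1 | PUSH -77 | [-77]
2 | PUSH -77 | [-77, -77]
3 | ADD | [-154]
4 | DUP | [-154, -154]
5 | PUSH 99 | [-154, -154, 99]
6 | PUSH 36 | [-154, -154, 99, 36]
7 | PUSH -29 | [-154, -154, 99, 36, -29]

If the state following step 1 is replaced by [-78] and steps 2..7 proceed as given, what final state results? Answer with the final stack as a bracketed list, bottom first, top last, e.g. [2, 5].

[-155, -155, 99, 36, -29]

state after step 1 := [-78]
2 | PUSH -77 | [-78, -77]
3 | ADD | [-155]
4 | DUP | [-155, -155]
5 | PUSH 99 | [-155, -155, 99]
6 | PUSH 36 | [-155, -155, 99, 36]
7 | PUSH -29 | [-155, -155, 99, 36, -29]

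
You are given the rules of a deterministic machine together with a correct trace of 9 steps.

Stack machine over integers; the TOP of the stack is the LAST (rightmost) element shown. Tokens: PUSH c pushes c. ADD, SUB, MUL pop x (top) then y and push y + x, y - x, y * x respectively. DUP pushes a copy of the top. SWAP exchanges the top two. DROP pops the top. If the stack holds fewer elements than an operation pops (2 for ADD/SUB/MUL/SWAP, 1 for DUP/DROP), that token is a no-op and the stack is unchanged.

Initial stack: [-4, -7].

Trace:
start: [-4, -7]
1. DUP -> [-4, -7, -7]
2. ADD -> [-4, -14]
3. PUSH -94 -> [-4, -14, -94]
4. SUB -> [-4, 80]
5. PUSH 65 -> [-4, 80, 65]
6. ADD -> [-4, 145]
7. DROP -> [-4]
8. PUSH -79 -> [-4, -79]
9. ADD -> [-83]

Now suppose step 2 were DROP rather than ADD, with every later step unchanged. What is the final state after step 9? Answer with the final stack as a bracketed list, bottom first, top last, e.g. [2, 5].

[-83]

(re-executing from step 2 with the substitution; state before step 2: [-4, -7, -7])
2. DROP -> [-4, -7]
3. PUSH -94 -> [-4, -7, -94]
4. SUB -> [-4, 87]
5. PUSH 65 -> [-4, 87, 65]
6. ADD -> [-4, 152]
7. DROP -> [-4]
8. PUSH -79 -> [-4, -79]
9. ADD -> [-83]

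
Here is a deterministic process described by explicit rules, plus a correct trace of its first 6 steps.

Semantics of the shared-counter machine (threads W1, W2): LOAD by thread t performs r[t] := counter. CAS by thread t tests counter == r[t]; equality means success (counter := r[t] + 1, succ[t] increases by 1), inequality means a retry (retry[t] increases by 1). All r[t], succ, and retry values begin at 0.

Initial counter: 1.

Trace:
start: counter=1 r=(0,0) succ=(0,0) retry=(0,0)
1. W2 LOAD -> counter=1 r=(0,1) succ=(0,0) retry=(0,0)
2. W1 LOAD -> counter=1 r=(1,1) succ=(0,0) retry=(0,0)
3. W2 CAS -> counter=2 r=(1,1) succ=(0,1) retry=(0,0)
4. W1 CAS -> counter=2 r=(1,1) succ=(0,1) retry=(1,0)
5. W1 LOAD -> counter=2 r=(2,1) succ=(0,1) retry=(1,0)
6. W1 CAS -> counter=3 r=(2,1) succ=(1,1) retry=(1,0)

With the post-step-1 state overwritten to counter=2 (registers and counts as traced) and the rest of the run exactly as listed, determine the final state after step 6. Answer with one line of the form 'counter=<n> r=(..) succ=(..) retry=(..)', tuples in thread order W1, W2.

counter=4 r=(3,1) succ=(2,0) retry=(0,1)

state after step 1 := counter=2 r=(0,1) succ=(0,0) retry=(0,0)
2. W1 LOAD -> counter=2 r=(2,1) succ=(0,0) retry=(0,0)
3. W2 CAS -> counter=2 r=(2,1) succ=(0,0) retry=(0,1)
4. W1 CAS -> counter=3 r=(2,1) succ=(1,0) retry=(0,1)
5. W1 LOAD -> counter=3 r=(3,1) succ=(1,0) retry=(0,1)
6. W1 CAS -> counter=4 r=(3,1) succ=(2,0) retry=(0,1)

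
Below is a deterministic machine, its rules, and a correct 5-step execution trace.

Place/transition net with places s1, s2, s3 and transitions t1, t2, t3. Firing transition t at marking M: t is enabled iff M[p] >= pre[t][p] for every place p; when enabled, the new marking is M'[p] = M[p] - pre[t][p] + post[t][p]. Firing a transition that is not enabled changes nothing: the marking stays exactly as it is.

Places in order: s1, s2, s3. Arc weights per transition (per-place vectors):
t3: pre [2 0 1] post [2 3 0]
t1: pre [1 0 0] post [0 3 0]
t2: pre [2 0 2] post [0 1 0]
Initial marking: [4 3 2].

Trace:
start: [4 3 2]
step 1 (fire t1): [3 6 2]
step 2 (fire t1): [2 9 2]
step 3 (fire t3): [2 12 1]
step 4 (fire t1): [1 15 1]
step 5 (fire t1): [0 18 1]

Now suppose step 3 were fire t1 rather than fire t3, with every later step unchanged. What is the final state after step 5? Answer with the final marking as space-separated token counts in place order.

0 15 2

(re-executing from step 3 with the substitution; state before step 3: [2 9 2])
step 3 (fire t1): [1 12 2]
step 4 (fire t1): [0 15 2]
step 5 (fire t1): [0 15 2]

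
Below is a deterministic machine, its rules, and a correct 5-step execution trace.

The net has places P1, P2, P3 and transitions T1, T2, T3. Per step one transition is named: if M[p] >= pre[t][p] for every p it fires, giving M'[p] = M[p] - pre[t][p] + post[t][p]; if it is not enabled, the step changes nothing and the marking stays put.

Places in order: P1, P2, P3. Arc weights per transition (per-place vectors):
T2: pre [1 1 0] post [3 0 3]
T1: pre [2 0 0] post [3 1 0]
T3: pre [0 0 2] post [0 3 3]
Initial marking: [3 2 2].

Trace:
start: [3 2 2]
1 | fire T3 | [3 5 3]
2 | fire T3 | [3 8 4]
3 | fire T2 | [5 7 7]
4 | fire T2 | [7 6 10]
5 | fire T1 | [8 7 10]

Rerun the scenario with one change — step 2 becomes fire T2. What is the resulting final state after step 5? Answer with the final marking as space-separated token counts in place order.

10 3 12

(re-executing from step 2 with the substitution; state before step 2: [3 5 3])
2 | fire T2 | [5 4 6]
3 | fire T2 | [7 3 9]
4 | fire T2 | [9 2 12]
5 | fire T1 | [10 3 12]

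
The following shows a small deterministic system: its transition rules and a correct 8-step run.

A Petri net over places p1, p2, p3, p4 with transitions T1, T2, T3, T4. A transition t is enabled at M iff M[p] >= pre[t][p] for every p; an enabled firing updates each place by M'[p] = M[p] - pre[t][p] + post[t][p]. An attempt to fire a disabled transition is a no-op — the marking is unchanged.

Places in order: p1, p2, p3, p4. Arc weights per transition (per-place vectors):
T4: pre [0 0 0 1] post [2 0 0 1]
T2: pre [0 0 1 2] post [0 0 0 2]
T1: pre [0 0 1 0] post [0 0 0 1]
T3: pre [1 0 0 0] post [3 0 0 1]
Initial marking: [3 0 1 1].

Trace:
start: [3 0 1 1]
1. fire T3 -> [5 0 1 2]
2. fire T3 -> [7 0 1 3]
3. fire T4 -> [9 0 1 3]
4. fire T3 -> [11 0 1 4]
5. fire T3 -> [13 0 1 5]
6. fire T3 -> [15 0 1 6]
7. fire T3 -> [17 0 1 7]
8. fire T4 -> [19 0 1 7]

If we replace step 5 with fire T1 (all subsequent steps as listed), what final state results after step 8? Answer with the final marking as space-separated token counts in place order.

(re-executing from step 5 with the substitution; state before step 5: [11 0 1 4])
5. fire T1 -> [11 0 0 5]
6. fire T3 -> [13 0 0 6]
7. fire T3 -> [15 0 0 7]
8. fire T4 -> [17 0 0 7]

17 0 0 7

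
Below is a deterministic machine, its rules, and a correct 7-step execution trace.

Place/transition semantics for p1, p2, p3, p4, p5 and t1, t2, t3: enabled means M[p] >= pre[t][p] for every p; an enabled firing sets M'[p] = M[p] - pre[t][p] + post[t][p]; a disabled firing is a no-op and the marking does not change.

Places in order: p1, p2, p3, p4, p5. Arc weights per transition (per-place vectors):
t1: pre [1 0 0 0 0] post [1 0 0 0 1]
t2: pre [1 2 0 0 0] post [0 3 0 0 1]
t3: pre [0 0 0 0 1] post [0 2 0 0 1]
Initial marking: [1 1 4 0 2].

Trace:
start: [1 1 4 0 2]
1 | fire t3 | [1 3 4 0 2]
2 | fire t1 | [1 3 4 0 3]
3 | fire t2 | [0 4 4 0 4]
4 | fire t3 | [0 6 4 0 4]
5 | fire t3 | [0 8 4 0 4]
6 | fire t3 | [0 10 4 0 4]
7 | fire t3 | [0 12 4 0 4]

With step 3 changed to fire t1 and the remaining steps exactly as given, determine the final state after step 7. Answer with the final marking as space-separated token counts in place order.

(re-executing from step 3 with the substitution; state before step 3: [1 3 4 0 3])
3 | fire t1 | [1 3 4 0 4]
4 | fire t3 | [1 5 4 0 4]
5 | fire t3 | [1 7 4 0 4]
6 | fire t3 | [1 9 4 0 4]
7 | fire t3 | [1 11 4 0 4]

1 11 4 0 4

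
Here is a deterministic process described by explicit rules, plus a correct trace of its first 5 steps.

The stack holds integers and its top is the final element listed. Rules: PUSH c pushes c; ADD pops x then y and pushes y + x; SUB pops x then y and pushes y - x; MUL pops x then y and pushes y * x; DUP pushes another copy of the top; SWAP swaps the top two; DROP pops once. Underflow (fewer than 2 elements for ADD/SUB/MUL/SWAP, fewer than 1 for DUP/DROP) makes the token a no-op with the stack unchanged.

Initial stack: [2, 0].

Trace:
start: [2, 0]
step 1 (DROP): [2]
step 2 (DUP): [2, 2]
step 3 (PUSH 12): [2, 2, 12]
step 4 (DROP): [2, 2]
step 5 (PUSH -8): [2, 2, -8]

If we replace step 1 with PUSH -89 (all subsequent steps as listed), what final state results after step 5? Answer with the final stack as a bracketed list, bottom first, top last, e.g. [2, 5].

[2, 0, -89, -89, -8]

(re-executing from step 1 with the substitution; state before step 1: [2, 0])
step 1 (PUSH -89): [2, 0, -89]
step 2 (DUP): [2, 0, -89, -89]
step 3 (PUSH 12): [2, 0, -89, -89, 12]
step 4 (DROP): [2, 0, -89, -89]
step 5 (PUSH -8): [2, 0, -89, -89, -8]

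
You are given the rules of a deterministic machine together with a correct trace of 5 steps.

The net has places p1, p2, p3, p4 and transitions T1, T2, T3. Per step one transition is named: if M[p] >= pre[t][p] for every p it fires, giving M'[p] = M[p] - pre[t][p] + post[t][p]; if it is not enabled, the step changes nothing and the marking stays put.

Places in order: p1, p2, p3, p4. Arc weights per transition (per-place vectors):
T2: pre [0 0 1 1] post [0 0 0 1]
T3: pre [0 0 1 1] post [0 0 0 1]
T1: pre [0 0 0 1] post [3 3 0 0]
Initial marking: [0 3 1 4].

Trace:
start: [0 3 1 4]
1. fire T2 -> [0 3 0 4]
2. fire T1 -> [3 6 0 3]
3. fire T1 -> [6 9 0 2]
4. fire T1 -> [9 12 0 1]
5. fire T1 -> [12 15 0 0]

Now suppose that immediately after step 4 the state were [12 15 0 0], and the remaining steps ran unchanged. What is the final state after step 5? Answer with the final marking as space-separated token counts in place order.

12 15 0 0

state after step 4 := [12 15 0 0]
5. fire T1 -> [12 15 0 0]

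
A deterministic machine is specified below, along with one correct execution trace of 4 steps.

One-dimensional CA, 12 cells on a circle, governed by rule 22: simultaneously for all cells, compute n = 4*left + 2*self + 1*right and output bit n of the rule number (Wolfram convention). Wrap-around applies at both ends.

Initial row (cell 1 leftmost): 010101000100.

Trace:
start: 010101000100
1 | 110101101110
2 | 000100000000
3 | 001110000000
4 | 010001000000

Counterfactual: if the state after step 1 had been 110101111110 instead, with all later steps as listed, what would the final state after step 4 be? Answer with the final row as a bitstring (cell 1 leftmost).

010001000000

state after step 1 := 110101111110
2 | 000100000000
3 | 001110000000
4 | 010001000000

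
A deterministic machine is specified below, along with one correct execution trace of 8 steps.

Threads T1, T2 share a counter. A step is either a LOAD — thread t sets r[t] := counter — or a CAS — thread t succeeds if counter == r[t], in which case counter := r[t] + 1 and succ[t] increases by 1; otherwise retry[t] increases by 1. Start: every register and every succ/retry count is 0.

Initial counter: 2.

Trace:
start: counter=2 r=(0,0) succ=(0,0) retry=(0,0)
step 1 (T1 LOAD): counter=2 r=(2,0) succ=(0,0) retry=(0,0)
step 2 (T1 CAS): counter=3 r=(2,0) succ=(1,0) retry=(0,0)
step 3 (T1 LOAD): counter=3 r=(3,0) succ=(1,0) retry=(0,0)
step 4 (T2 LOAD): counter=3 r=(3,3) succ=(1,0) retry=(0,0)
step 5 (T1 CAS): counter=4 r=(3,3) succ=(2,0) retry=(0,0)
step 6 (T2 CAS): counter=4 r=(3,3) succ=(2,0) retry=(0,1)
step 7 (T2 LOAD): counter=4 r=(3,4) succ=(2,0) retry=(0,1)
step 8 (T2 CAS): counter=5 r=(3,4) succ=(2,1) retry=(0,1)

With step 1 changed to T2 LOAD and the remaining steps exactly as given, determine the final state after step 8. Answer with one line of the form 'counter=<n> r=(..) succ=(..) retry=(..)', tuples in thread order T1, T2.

(re-executing from step 1 with the substitution; state before step 1: counter=2 r=(0,0) succ=(0,0) retry=(0,0))
step 1 (T2 LOAD): counter=2 r=(0,2) succ=(0,0) retry=(0,0)
step 2 (T1 CAS): counter=2 r=(0,2) succ=(0,0) retry=(1,0)
step 3 (T1 LOAD): counter=2 r=(2,2) succ=(0,0) retry=(1,0)
step 4 (T2 LOAD): counter=2 r=(2,2) succ=(0,0) retry=(1,0)
step 5 (T1 CAS): counter=3 r=(2,2) succ=(1,0) retry=(1,0)
step 6 (T2 CAS): counter=3 r=(2,2) succ=(1,0) retry=(1,1)
step 7 (T2 LOAD): counter=3 r=(2,3) succ=(1,0) retry=(1,1)
step 8 (T2 CAS): counter=4 r=(2,3) succ=(1,1) retry=(1,1)

counter=4 r=(2,3) succ=(1,1) retry=(1,1)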